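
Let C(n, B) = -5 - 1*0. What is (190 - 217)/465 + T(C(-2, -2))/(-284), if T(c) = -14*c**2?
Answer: 25847/22010 ≈ 1.1743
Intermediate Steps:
C(n, B) = -5 (C(n, B) = -5 + 0 = -5)
(190 - 217)/465 + T(C(-2, -2))/(-284) = (190 - 217)/465 - 14*(-5)**2/(-284) = -27*1/465 - 14*25*(-1/284) = -9/155 - 350*(-1/284) = -9/155 + 175/142 = 25847/22010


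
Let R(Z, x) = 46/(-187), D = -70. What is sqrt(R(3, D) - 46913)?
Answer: 3*I*sqrt(182278811)/187 ≈ 216.59*I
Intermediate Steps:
R(Z, x) = -46/187 (R(Z, x) = 46*(-1/187) = -46/187)
sqrt(R(3, D) - 46913) = sqrt(-46/187 - 46913) = sqrt(-8772777/187) = 3*I*sqrt(182278811)/187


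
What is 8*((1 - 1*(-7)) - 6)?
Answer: 16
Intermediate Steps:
8*((1 - 1*(-7)) - 6) = 8*((1 + 7) - 6) = 8*(8 - 6) = 8*2 = 16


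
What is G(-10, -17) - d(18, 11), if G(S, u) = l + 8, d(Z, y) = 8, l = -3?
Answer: -3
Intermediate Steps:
G(S, u) = 5 (G(S, u) = -3 + 8 = 5)
G(-10, -17) - d(18, 11) = 5 - 1*8 = 5 - 8 = -3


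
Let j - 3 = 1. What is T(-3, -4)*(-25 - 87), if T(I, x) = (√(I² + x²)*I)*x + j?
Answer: -7168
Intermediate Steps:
j = 4 (j = 3 + 1 = 4)
T(I, x) = 4 + I*x*√(I² + x²) (T(I, x) = (√(I² + x²)*I)*x + 4 = (I*√(I² + x²))*x + 4 = I*x*√(I² + x²) + 4 = 4 + I*x*√(I² + x²))
T(-3, -4)*(-25 - 87) = (4 - 3*(-4)*√((-3)² + (-4)²))*(-25 - 87) = (4 - 3*(-4)*√(9 + 16))*(-112) = (4 - 3*(-4)*√25)*(-112) = (4 - 3*(-4)*5)*(-112) = (4 + 60)*(-112) = 64*(-112) = -7168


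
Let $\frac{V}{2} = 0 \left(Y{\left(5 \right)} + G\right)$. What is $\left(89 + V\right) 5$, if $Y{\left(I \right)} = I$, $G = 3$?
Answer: $445$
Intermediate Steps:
$V = 0$ ($V = 2 \cdot 0 \left(5 + 3\right) = 2 \cdot 0 \cdot 8 = 2 \cdot 0 = 0$)
$\left(89 + V\right) 5 = \left(89 + 0\right) 5 = 89 \cdot 5 = 445$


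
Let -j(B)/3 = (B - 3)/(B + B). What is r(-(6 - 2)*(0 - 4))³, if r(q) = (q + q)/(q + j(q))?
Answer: 1073741824/105823817 ≈ 10.146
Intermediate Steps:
j(B) = -3*(-3 + B)/(2*B) (j(B) = -3*(B - 3)/(B + B) = -3*(-3 + B)/(2*B))
r(q) = 2*q/(q + 3*(3 - q)/(2*q)) (r(q) = (q + q)/(q + 3*(3 - q)/(2*q)) = (2*q)/(q + 3*(3 - q)/(2*q)) = 2*q/(q + 3*(3 - q)/(2*q)))
r(-(6 - 2)*(0 - 4))³ = (4*(-(6 - 2)*(0 - 4))²/(9 - (-3)*(6 - 2)*(0 - 4) + 2*(-(6 - 2)*(0 - 4))²))³ = (4*(-4*(-4))²/(9 - (-3)*4*(-4) + 2*(-4*(-4))²))³ = (4*(-1*(-16))²/(9 - (-3)*(-16) + 2*(-1*(-16))²))³ = (4*16²/(9 - 3*16 + 2*16²))³ = (4*256/(9 - 48 + 2*256))³ = (4*256/(9 - 48 + 512))³ = (4*256/473)³ = (4*256*(1/473))³ = (1024/473)³ = 1073741824/105823817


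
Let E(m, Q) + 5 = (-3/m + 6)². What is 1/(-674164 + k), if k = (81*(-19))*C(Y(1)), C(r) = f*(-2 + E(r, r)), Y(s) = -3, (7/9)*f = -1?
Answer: -1/591058 ≈ -1.6919e-6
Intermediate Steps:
E(m, Q) = -5 + (6 - 3/m)² (E(m, Q) = -5 + (-3/m + 6)² = -5 + (6 - 3/m)²)
f = -9/7 (f = (9/7)*(-1) = -9/7 ≈ -1.2857)
C(r) = -261/7 - 81/(7*r²) + 324/(7*r) (C(r) = -9*(-2 + (31 - 36/r + 9/r²))/7 = -9*(29 - 36/r + 9/r²)/7 = -261/7 - 81/(7*r²) + 324/(7*r))
k = 83106 (k = (81*(-19))*((9/7)*(-9 - 29*(-3)² + 36*(-3))/(-3)²) = -13851*(-9 - 29*9 - 108)/(7*9) = -13851*(-9 - 261 - 108)/(7*9) = -13851*(-378)/(7*9) = -1539*(-54) = 83106)
1/(-674164 + k) = 1/(-674164 + 83106) = 1/(-591058) = -1/591058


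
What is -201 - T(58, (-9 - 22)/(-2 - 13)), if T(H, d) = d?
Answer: -3046/15 ≈ -203.07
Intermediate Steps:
-201 - T(58, (-9 - 22)/(-2 - 13)) = -201 - (-9 - 22)/(-2 - 13) = -201 - (-31)/(-15) = -201 - (-31)*(-1)/15 = -201 - 1*31/15 = -201 - 31/15 = -3046/15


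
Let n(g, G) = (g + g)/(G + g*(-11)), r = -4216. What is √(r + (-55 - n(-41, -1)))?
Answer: 13*I*√5686/15 ≈ 65.351*I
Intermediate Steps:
n(g, G) = 2*g/(G - 11*g) (n(g, G) = (2*g)/(G - 11*g) = 2*g/(G - 11*g))
√(r + (-55 - n(-41, -1))) = √(-4216 + (-55 - 2*(-41)/(-1 - 11*(-41)))) = √(-4216 + (-55 - 2*(-41)/(-1 + 451))) = √(-4216 + (-55 - 2*(-41)/450)) = √(-4216 + (-55 - 1*(-41/225))) = √(-4216 + (-55 + 41/225)) = √(-4216 - 12334/225) = √(-960934/225) = 13*I*√5686/15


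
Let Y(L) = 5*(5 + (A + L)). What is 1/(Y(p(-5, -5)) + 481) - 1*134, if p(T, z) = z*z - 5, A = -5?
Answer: -77853/581 ≈ -134.00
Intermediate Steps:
p(T, z) = -5 + z² (p(T, z) = z² - 5 = -5 + z²)
Y(L) = 5*L (Y(L) = 5*(5 + (-5 + L)) = 5*L)
1/(Y(p(-5, -5)) + 481) - 1*134 = 1/(5*(-5 + (-5)²) + 481) - 1*134 = 1/(5*(-5 + 25) + 481) - 134 = 1/(5*20 + 481) - 134 = 1/(100 + 481) - 134 = 1/581 - 134 = -77853/581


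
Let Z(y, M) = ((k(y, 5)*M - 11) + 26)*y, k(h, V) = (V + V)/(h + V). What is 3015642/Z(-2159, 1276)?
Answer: -3247846434/21104225 ≈ -153.90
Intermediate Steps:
k(h, V) = 2*V/(V + h) (k(h, V) = (2*V)/(V + h) = 2*V/(V + h))
Z(y, M) = y*(15 + 10*M/(5 + y)) (Z(y, M) = (((2*5/(5 + y))*M - 11) + 26)*y = (((10/(5 + y))*M - 11) + 26)*y = ((10*M/(5 + y) - 11) + 26)*y = ((-11 + 10*M/(5 + y)) + 26)*y = (15 + 10*M/(5 + y))*y = y*(15 + 10*M/(5 + y)))
3015642/Z(-2159, 1276) = 3015642/((5*(-2159)*(15 + 2*1276 + 3*(-2159))/(5 - 2159))) = 3015642/((5*(-2159)*(15 + 2552 - 6477)/(-2154))) = 3015642/((5*(-2159)*(-1/2154)*(-3910))) = 3015642/(-21104225/1077) = 3015642*(-1077/21104225) = -3247846434/21104225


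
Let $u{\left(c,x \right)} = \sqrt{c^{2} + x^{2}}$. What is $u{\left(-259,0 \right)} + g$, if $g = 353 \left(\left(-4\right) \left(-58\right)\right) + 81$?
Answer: $82236$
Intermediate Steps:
$g = 81977$ ($g = 353 \cdot 232 + 81 = 81896 + 81 = 81977$)
$u{\left(-259,0 \right)} + g = \sqrt{\left(-259\right)^{2} + 0^{2}} + 81977 = \sqrt{67081 + 0} + 81977 = \sqrt{67081} + 81977 = 259 + 81977 = 82236$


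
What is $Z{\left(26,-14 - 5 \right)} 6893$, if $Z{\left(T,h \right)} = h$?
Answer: $-130967$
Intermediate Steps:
$Z{\left(26,-14 - 5 \right)} 6893 = \left(-14 - 5\right) 6893 = \left(-19\right) 6893 = -130967$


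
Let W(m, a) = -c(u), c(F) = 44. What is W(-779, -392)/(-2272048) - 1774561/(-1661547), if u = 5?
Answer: 1007990219749/943778634564 ≈ 1.0680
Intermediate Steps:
W(m, a) = -44 (W(m, a) = -1*44 = -44)
W(-779, -392)/(-2272048) - 1774561/(-1661547) = -44/(-2272048) - 1774561/(-1661547) = -44*(-1/2272048) - 1774561*(-1/1661547) = 11/568012 + 1774561/1661547 = 1007990219749/943778634564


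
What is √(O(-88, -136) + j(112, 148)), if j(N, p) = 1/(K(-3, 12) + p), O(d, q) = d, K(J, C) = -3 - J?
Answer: 3*I*√53539/74 ≈ 9.3805*I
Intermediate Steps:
j(N, p) = 1/p (j(N, p) = 1/((-3 - 1*(-3)) + p) = 1/((-3 + 3) + p) = 1/(0 + p) = 1/p)
√(O(-88, -136) + j(112, 148)) = √(-88 + 1/148) = √(-13023/148) = 3*I*√53539/74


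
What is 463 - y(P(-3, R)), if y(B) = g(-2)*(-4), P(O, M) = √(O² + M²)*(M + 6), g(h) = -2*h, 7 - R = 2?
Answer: 479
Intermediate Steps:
R = 5 (R = 7 - 1*2 = 7 - 2 = 5)
P(O, M) = √(M² + O²)*(6 + M)
y(B) = -16 (y(B) = -2*(-2)*(-4) = 4*(-4) = -16)
463 - y(P(-3, R)) = 463 - 1*(-16) = 463 + 16 = 479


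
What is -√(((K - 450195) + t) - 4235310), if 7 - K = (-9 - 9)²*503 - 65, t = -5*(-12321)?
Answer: -20*I*√11967 ≈ -2187.9*I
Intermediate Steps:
t = 61605
K = -162900 (K = 7 - ((-9 - 9)²*503 - 65) = 7 - ((-18)²*503 - 65) = 7 - (324*503 - 65) = 7 - (162972 - 65) = 7 - 1*162907 = 7 - 162907 = -162900)
-√(((K - 450195) + t) - 4235310) = -√(((-162900 - 450195) + 61605) - 4235310) = -√((-613095 + 61605) - 4235310) = -√(-551490 - 4235310) = -√(-4786800) = -20*I*√11967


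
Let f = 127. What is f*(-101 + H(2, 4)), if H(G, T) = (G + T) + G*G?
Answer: -11557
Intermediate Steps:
H(G, T) = G + T + G**2 (H(G, T) = (G + T) + G**2 = G + T + G**2)
f*(-101 + H(2, 4)) = 127*(-101 + (2 + 4 + 2**2)) = 127*(-101 + (2 + 4 + 4)) = 127*(-101 + 10) = 127*(-91) = -11557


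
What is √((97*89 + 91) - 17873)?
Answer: I*√9149 ≈ 95.65*I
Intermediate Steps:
√((97*89 + 91) - 17873) = √((8633 + 91) - 17873) = √(8724 - 17873) = √(-9149) = I*√9149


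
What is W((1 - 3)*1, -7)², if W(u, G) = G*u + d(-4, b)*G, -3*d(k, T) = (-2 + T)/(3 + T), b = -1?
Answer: 441/4 ≈ 110.25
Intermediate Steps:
d(k, T) = -(-2 + T)/(3*(3 + T))
W(u, G) = G/2 + G*u (W(u, G) = G*u + ((2 - 1*(-1))/(3*(3 - 1)))*G = G*u + ((⅓)*(2 + 1)/2)*G = G*u + ((⅓)*(½)*3)*G = G*u + G/2 = G/2 + G*u)
W((1 - 3)*1, -7)² = (-7*(½ + (1 - 3)*1))² = (-7*(½ - 2*1))² = (-7*(½ - 2))² = (-7*(-3/2))² = (21/2)² = 441/4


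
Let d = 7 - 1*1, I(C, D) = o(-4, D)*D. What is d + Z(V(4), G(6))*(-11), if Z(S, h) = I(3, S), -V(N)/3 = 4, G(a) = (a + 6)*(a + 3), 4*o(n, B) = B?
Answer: -390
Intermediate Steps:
o(n, B) = B/4
I(C, D) = D²/4 (I(C, D) = (D/4)*D = D²/4)
G(a) = (3 + a)*(6 + a) (G(a) = (6 + a)*(3 + a) = (3 + a)*(6 + a))
V(N) = -12 (V(N) = -3*4 = -12)
Z(S, h) = S²/4
d = 6 (d = 7 - 1 = 6)
d + Z(V(4), G(6))*(-11) = 6 + ((¼)*(-12)²)*(-11) = 6 + ((¼)*144)*(-11) = 6 + 36*(-11) = 6 - 396 = -390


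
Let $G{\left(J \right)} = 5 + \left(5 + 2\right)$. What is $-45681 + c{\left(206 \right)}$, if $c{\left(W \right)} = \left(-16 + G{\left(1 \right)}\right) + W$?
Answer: $-45479$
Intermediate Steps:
$G{\left(J \right)} = 12$ ($G{\left(J \right)} = 5 + 7 = 12$)
$c{\left(W \right)} = -4 + W$ ($c{\left(W \right)} = \left(-16 + 12\right) + W = -4 + W$)
$-45681 + c{\left(206 \right)} = -45681 + \left(-4 + 206\right) = -45681 + 202 = -45479$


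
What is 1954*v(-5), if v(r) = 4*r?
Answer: -39080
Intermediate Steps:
1954*v(-5) = 1954*(4*(-5)) = 1954*(-20) = -39080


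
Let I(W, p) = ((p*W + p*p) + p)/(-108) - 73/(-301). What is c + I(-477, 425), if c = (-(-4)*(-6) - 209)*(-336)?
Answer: 850506121/10836 ≈ 78489.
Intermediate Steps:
I(W, p) = 73/301 - p/108 - p²/108 - W*p/108 (I(W, p) = ((W*p + p²) + p)*(-1/108) - 73*(-1/301) = ((p² + W*p) + p)*(-1/108) + 73/301 = (p + p² + W*p)*(-1/108) + 73/301 = (-p/108 - p²/108 - W*p/108) + 73/301 = 73/301 - p/108 - p²/108 - W*p/108)
c = 78288 (c = (-1*24 - 209)*(-336) = (-24 - 209)*(-336) = -233*(-336) = 78288)
c + I(-477, 425) = 78288 + (73/301 - 1/108*425 - 1/108*425² - 1/108*(-477)*425) = 78288 + (73/301 - 425/108 - 1/108*180625 + 22525/12) = 78288 + (73/301 - 425/108 - 180625/108 + 22525/12) = 78288 + 2177353/10836 = 850506121/10836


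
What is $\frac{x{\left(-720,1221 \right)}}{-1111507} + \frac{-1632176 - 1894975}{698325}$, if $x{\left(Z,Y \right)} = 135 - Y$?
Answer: $- \frac{1306564881869}{258731041925} \approx -5.0499$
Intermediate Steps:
$\frac{x{\left(-720,1221 \right)}}{-1111507} + \frac{-1632176 - 1894975}{698325} = \frac{135 - 1221}{-1111507} + \frac{-1632176 - 1894975}{698325} = \left(135 - 1221\right) \left(- \frac{1}{1111507}\right) + \left(-1632176 - 1894975\right) \frac{1}{698325} = \left(-1086\right) \left(- \frac{1}{1111507}\right) - \frac{1175717}{232775} = \frac{1086}{1111507} - \frac{1175717}{232775} = - \frac{1306564881869}{258731041925}$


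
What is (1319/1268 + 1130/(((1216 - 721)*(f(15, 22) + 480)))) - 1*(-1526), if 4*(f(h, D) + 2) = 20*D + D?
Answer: 227539467367/149006484 ≈ 1527.0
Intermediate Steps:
f(h, D) = -2 + 21*D/4 (f(h, D) = -2 + (20*D + D)/4 = -2 + (21*D)/4 = -2 + 21*D/4)
(1319/1268 + 1130/(((1216 - 721)*(f(15, 22) + 480)))) - 1*(-1526) = (1319/1268 + 1130/(((1216 - 721)*((-2 + (21/4)*22) + 480)))) - 1*(-1526) = (1319*(1/1268) + 1130/((495*((-2 + 231/2) + 480)))) + 1526 = (1319/1268 + 1130/((495*(227/2 + 480)))) + 1526 = (1319/1268 + 1130/((495*(1187/2)))) + 1526 = (1319/1268 + 1130/(587565/2)) + 1526 = (1319/1268 + 1130*(2/587565)) + 1526 = (1319/1268 + 452/117513) + 1526 = 155572783/149006484 + 1526 = 227539467367/149006484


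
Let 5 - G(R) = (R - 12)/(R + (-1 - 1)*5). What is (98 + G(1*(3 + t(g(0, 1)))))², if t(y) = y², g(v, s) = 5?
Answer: 844561/81 ≈ 10427.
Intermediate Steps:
G(R) = 5 - (-12 + R)/(-10 + R) (G(R) = 5 - (R - 12)/(R + (-1 - 1)*5) = 5 - (-12 + R)/(R - 2*5) = 5 - (-12 + R)/(R - 10) = 5 - (-12 + R)/(-10 + R))
(98 + G(1*(3 + t(g(0, 1)))))² = (98 + 2*(-19 + 2*(1*(3 + 5²)))/(-10 + 1*(3 + 5²)))² = (98 + 2*(-19 + 2*(1*(3 + 25)))/(-10 + 1*(3 + 25)))² = (98 + 2*(-19 + 2*(1*28))/(-10 + 1*28))² = (98 + 2*(-19 + 2*28)/(-10 + 28))² = (98 + 2*(-19 + 56)/18)² = (98 + 2*(1/18)*37)² = (98 + 37/9)² = (919/9)² = 844561/81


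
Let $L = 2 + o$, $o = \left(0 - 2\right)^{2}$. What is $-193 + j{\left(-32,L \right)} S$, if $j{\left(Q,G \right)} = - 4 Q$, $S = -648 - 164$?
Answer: $-104129$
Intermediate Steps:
$S = -812$ ($S = -648 - 164 = -812$)
$o = 4$ ($o = \left(-2\right)^{2} = 4$)
$L = 6$ ($L = 2 + 4 = 6$)
$-193 + j{\left(-32,L \right)} S = -193 + \left(-4\right) \left(-32\right) \left(-812\right) = -193 + 128 \left(-812\right) = -193 - 103936 = -104129$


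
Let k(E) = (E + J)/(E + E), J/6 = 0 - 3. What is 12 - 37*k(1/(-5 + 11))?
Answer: 3983/2 ≈ 1991.5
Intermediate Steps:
J = -18 (J = 6*(0 - 3) = 6*(-3) = -18)
k(E) = (-18 + E)/(2*E) (k(E) = (E - 18)/(E + E) = (-18 + E)/((2*E)) = (-18 + E)*(1/(2*E)) = (-18 + E)/(2*E))
12 - 37*k(1/(-5 + 11)) = 12 - 37*(-18 + 1/(-5 + 11))/(2*(1/(-5 + 11))) = 12 - 37*(-18 + 1/6)/(2*(1/6)) = 12 - 37*(-18 + ⅙)/(2*⅙) = 12 - 37*6*(-107)/(2*6) = 12 - 37*(-107/2) = 12 + 3959/2 = 3983/2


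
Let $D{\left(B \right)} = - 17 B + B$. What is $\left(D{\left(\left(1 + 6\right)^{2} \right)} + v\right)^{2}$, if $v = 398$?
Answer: $148996$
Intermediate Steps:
$D{\left(B \right)} = - 16 B$
$\left(D{\left(\left(1 + 6\right)^{2} \right)} + v\right)^{2} = \left(- 16 \left(1 + 6\right)^{2} + 398\right)^{2} = \left(- 16 \cdot 7^{2} + 398\right)^{2} = \left(\left(-16\right) 49 + 398\right)^{2} = \left(-784 + 398\right)^{2} = \left(-386\right)^{2} = 148996$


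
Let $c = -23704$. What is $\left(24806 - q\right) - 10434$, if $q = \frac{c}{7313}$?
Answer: $\frac{105126140}{7313} \approx 14375.0$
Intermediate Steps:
$q = - \frac{23704}{7313} \approx -3.2414$
$\left(24806 - q\right) - 10434 = \left(24806 - - \frac{23704}{7313}\right) - 10434 = \left(24806 + \frac{23704}{7313}\right) - 10434 = \frac{181429982}{7313} - 10434 = \frac{105126140}{7313}$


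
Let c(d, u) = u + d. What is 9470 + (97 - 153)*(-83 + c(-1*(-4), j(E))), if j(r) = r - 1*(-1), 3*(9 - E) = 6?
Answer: 13446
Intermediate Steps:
E = 7 (E = 9 - ⅓*6 = 9 - 2 = 7)
j(r) = 1 + r (j(r) = r + 1 = 1 + r)
c(d, u) = d + u
9470 + (97 - 153)*(-83 + c(-1*(-4), j(E))) = 9470 + (97 - 153)*(-83 + (-1*(-4) + (1 + 7))) = 9470 - 56*(-83 + (4 + 8)) = 9470 - 56*(-83 + 12) = 9470 - 56*(-71) = 9470 + 3976 = 13446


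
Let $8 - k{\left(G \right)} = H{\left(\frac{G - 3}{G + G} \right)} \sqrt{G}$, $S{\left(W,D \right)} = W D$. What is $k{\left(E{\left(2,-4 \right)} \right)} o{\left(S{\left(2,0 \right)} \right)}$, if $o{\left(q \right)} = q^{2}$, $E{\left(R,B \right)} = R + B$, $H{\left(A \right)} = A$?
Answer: $0$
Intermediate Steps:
$S{\left(W,D \right)} = D W$
$E{\left(R,B \right)} = B + R$
$k{\left(G \right)} = 8 - \frac{-3 + G}{2 \sqrt{G}}$ ($k{\left(G \right)} = 8 - \frac{G - 3}{G + G} \sqrt{G} = 8 - \frac{-3 + G}{2 G} \sqrt{G} = 8 - \frac{-3 + G}{2 \sqrt{G}}$)
$k{\left(E{\left(2,-4 \right)} \right)} o{\left(S{\left(2,0 \right)} \right)} = \frac{3 - \left(-4 + 2\right) + 16 \sqrt{-4 + 2}}{2 \sqrt{-4 + 2}} \left(0 \cdot 2\right)^{2} = \frac{3 - -2 + 16 \sqrt{-2}}{2 i \sqrt{2}} \cdot 0^{2} = \frac{- \frac{i \sqrt{2}}{2} \left(3 + 2 + 16 i \sqrt{2}\right)}{2} \cdot 0 = \frac{- \frac{i \sqrt{2}}{2} \left(5 + 16 i \sqrt{2}\right)}{2} \cdot 0 = - \frac{i \sqrt{2} \left(5 + 16 i \sqrt{2}\right)}{4} \cdot 0 = 0$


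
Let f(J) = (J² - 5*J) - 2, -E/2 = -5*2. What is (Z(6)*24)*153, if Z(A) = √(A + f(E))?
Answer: 14688*√19 ≈ 64024.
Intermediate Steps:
E = 20 (E = -(-10)*2 = -2*(-10) = 20)
f(J) = -2 + J² - 5*J
Z(A) = √(298 + A) (Z(A) = √(A + (-2 + 20² - 5*20)) = √(A + (-2 + 400 - 100)) = √(A + 298) = √(298 + A))
(Z(6)*24)*153 = (√(298 + 6)*24)*153 = (√304*24)*153 = ((4*√19)*24)*153 = (96*√19)*153 = 14688*√19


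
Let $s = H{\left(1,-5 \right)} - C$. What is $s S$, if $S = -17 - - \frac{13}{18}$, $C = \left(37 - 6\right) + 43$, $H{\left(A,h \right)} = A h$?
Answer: $\frac{23147}{18} \approx 1285.9$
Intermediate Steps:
$C = 74$ ($C = 31 + 43 = 74$)
$s = -79$ ($s = 1 \left(-5\right) - 74 = -5 - 74 = -79$)
$S = - \frac{293}{18}$ ($S = -17 - \left(-13\right) \frac{1}{18} = -17 - - \frac{13}{18} = -17 + \frac{13}{18} = - \frac{293}{18} \approx -16.278$)
$s S = \left(-79\right) \left(- \frac{293}{18}\right) = \frac{23147}{18}$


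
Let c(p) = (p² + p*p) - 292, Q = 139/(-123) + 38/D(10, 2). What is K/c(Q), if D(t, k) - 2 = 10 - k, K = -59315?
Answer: 22434415875/105049372 ≈ 213.56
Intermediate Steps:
D(t, k) = 12 - k (D(t, k) = 2 + (10 - k) = 12 - k)
Q = 1642/615 (Q = 139/(-123) + 38/(12 - 1*2) = 139*(-1/123) + 38/(12 - 2) = -139/123 + 38/10 = -139/123 + 38*(⅒) = -139/123 + 19/5 = 1642/615 ≈ 2.6699)
c(p) = -292 + 2*p² (c(p) = (p² + p²) - 292 = 2*p² - 292 = -292 + 2*p²)
K/c(Q) = -59315/(-292 + 2*(1642/615)²) = -59315/(-292 + 2*(2696164/378225)) = -59315/(-292 + 5392328/378225) = -59315/(-105049372/378225) = -59315*(-378225/105049372) = 22434415875/105049372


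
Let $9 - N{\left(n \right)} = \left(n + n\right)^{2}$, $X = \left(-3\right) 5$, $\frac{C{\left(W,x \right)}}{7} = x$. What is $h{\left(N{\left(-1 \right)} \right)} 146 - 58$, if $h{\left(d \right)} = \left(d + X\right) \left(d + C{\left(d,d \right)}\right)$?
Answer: $-58458$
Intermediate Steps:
$C{\left(W,x \right)} = 7 x$
$X = -15$
$N{\left(n \right)} = 9 - 4 n^{2}$ ($N{\left(n \right)} = 9 - \left(n + n\right)^{2} = 9 - \left(2 n\right)^{2} = 9 - 4 n^{2}$)
$h{\left(d \right)} = 8 d \left(-15 + d\right)$ ($h{\left(d \right)} = \left(d - 15\right) \left(d + 7 d\right) = \left(-15 + d\right) 8 d = 8 d \left(-15 + d\right)$)
$h{\left(N{\left(-1 \right)} \right)} 146 - 58 = 8 \left(9 - 4 \left(-1\right)^{2}\right) \left(-15 + \left(9 - 4 \left(-1\right)^{2}\right)\right) 146 - 58 = 8 \left(9 - 4\right) \left(-15 + \left(9 - 4\right)\right) 146 - 58 = 8 \cdot 5 \left(-15 + 5\right) 146 - 58 = 8 \cdot 5 \left(-10\right) 146 - 58 = \left(-400\right) 146 - 58 = -58400 - 58 = -58458$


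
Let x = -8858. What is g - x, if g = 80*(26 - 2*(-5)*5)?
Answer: 14938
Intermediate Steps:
g = 6080 (g = 80*(26 + 10*5) = 80*(26 + 50) = 80*76 = 6080)
g - x = 6080 - 1*(-8858) = 6080 + 8858 = 14938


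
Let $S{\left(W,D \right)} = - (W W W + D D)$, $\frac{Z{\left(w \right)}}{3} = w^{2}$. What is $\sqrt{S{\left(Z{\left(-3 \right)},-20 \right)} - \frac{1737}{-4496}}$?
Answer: $\frac{i \sqrt{25371892111}}{1124} \approx 141.71 i$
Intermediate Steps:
$Z{\left(w \right)} = 3 w^{2}$
$S{\left(W,D \right)} = - D^{2} - W^{3}$ ($S{\left(W,D \right)} = - (W^{2} W + D^{2}) = - (W^{3} + D^{2}) = - (D^{2} + W^{3}) = - D^{2} - W^{3}$)
$\sqrt{S{\left(Z{\left(-3 \right)},-20 \right)} - \frac{1737}{-4496}} = \sqrt{\left(- \left(-20\right)^{2} - \left(3 \left(-3\right)^{2}\right)^{3}\right) - \frac{1737}{-4496}} = \sqrt{\left(\left(-1\right) 400 - \left(3 \cdot 9\right)^{3}\right) - - \frac{1737}{4496}} = \sqrt{\left(-400 - 27^{3}\right) + \frac{1737}{4496}} = \sqrt{\left(-400 - 19683\right) + \frac{1737}{4496}} = \sqrt{-20083 + \frac{1737}{4496}} = \sqrt{- \frac{90291431}{4496}} = \frac{i \sqrt{25371892111}}{1124}$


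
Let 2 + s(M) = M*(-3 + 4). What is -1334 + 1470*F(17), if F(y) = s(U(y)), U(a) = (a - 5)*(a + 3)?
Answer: 348526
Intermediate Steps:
U(a) = (-5 + a)*(3 + a)
s(M) = -2 + M (s(M) = -2 + M*(-3 + 4) = -2 + M*1 = -2 + M)
F(y) = -17 + y² - 2*y (F(y) = -2 + (-15 + y² - 2*y) = -17 + y² - 2*y)
-1334 + 1470*F(17) = -1334 + 1470*(-17 + 17² - 2*17) = -1334 + 1470*(-17 + 289 - 34) = -1334 + 1470*238 = -1334 + 349860 = 348526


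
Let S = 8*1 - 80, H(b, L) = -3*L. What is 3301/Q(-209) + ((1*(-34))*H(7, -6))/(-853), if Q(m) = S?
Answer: -2771689/61416 ≈ -45.130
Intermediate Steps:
S = -72 (S = 8 - 80 = -72)
Q(m) = -72
3301/Q(-209) + ((1*(-34))*H(7, -6))/(-853) = 3301/(-72) + ((1*(-34))*(-3*(-6)))/(-853) = 3301*(-1/72) - 34*18*(-1/853) = -3301/72 - 612*(-1/853) = -3301/72 + 612/853 = -2771689/61416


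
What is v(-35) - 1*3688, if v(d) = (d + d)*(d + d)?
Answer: 1212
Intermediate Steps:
v(d) = 4*d² (v(d) = (2*d)*(2*d) = 4*d²)
v(-35) - 1*3688 = 4*(-35)² - 1*3688 = 4*1225 - 3688 = 4900 - 3688 = 1212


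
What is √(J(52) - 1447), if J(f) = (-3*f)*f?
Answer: 11*I*√79 ≈ 97.77*I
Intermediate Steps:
J(f) = -3*f²
√(J(52) - 1447) = √(-3*52² - 1447) = √(-3*2704 - 1447) = √(-8112 - 1447) = √(-9559) = 11*I*√79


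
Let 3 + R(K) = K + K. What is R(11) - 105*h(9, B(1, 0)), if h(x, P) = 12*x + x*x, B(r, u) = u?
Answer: -19826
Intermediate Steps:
h(x, P) = x² + 12*x (h(x, P) = 12*x + x² = x² + 12*x)
R(K) = -3 + 2*K (R(K) = -3 + (K + K) = -3 + 2*K)
R(11) - 105*h(9, B(1, 0)) = (-3 + 2*11) - 945*(12 + 9) = (-3 + 22) - 945*21 = 19 - 105*189 = 19 - 19845 = -19826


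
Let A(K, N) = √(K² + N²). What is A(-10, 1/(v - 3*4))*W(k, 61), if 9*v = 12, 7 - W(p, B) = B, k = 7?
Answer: -27*√102409/16 ≈ -540.02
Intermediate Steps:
W(p, B) = 7 - B
v = 4/3 (v = (⅑)*12 = 4/3 ≈ 1.3333)
A(-10, 1/(v - 3*4))*W(k, 61) = √((-10)² + (1/(4/3 - 3*4))²)*(7 - 1*61) = √(100 + (1/(4/3 - 12))²)*(7 - 61) = √(100 + (1/(-32/3))²)*(-54) = √(100 + (-3/32)²)*(-54) = √(100 + 9/1024)*(-54) = √(102409/1024)*(-54) = (√102409/32)*(-54) = -27*√102409/16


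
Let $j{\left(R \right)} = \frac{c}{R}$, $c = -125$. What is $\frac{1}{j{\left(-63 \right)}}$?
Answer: $\frac{63}{125} \approx 0.504$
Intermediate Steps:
$j{\left(R \right)} = - \frac{125}{R}$
$\frac{1}{j{\left(-63 \right)}} = \frac{1}{\left(-125\right) \frac{1}{-63}} = \frac{1}{\left(-125\right) \left(- \frac{1}{63}\right)} = \frac{1}{\frac{125}{63}} = \frac{63}{125}$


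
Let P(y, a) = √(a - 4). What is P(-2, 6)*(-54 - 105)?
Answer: -159*√2 ≈ -224.86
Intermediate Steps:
P(y, a) = √(-4 + a)
P(-2, 6)*(-54 - 105) = √(-4 + 6)*(-54 - 105) = √2*(-159) = -159*√2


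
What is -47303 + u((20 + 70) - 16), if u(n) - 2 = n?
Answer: -47227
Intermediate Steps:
u(n) = 2 + n
-47303 + u((20 + 70) - 16) = -47303 + (2 + ((20 + 70) - 16)) = -47303 + (2 + (90 - 16)) = -47303 + (2 + 74) = -47303 + 76 = -47227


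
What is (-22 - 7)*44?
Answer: -1276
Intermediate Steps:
(-22 - 7)*44 = -29*44 = -1276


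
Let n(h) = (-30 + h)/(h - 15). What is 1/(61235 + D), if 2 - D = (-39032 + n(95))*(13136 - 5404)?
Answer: 4/1207401515 ≈ 3.3129e-9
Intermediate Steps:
n(h) = (-30 + h)/(-15 + h)
D = 1207156575/4 (D = 2 - (-39032 + (-30 + 95)/(-15 + 95))*(13136 - 5404) = 2 - (-39032 + 65/80)*7732 = 2 - (-39032 + (1/80)*65)*7732 = 2 - (-39032 + 13/16)*7732 = 2 - (-624499)*7732/16 = 2 - 1*(-1207156567/4) = 2 + 1207156567/4 = 1207156575/4 ≈ 3.0179e+8)
1/(61235 + D) = 1/(61235 + 1207156575/4) = 1/(1207401515/4) = 4/1207401515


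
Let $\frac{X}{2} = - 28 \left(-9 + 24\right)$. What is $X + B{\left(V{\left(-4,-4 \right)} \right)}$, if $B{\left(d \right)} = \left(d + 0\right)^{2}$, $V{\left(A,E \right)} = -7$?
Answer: $-791$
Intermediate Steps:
$B{\left(d \right)} = d^{2}$
$X = -840$ ($X = 2 \left(- 28 \left(-9 + 24\right)\right) = 2 \left(\left(-28\right) 15\right) = 2 \left(-420\right) = -840$)
$X + B{\left(V{\left(-4,-4 \right)} \right)} = -840 + \left(-7\right)^{2} = -840 + 49 = -791$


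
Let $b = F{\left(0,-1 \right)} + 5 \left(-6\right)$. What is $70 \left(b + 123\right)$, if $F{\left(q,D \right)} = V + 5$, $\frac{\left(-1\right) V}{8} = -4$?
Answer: $9100$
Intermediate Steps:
$V = 32$ ($V = \left(-8\right) \left(-4\right) = 32$)
$F{\left(q,D \right)} = 37$ ($F{\left(q,D \right)} = 32 + 5 = 37$)
$b = 7$ ($b = 37 + 5 \left(-6\right) = 37 - 30 = 7$)
$70 \left(b + 123\right) = 70 \left(7 + 123\right) = 70 \cdot 130 = 9100$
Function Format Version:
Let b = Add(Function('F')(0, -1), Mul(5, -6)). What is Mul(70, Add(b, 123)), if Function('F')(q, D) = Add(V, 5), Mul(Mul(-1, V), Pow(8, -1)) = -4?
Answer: 9100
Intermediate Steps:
V = 32 (V = Mul(-8, -4) = 32)
Function('F')(q, D) = 37 (Function('F')(q, D) = Add(32, 5) = 37)
b = 7 (b = Add(37, Mul(5, -6)) = Add(37, -30) = 7)
Mul(70, Add(b, 123)) = Mul(70, Add(7, 123)) = Mul(70, 130) = 9100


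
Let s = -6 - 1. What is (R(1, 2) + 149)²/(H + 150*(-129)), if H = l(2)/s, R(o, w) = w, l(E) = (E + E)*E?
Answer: -159607/135458 ≈ -1.1783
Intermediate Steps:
s = -7
l(E) = 2*E² (l(E) = (2*E)*E = 2*E²)
H = -8/7 (H = (2*2²)/(-7) = (2*4)*(-⅐) = 8*(-⅐) = -8/7 ≈ -1.1429)
(R(1, 2) + 149)²/(H + 150*(-129)) = (2 + 149)²/(-8/7 + 150*(-129)) = 151²/(-8/7 - 19350) = 22801/(-135458/7) = 22801*(-7/135458) = -159607/135458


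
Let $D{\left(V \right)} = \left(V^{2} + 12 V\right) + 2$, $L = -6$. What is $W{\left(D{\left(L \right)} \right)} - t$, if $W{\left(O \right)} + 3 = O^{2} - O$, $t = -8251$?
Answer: $9438$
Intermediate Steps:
$D{\left(V \right)} = 2 + V^{2} + 12 V$
$W{\left(O \right)} = -3 + O^{2} - O$ ($W{\left(O \right)} = -3 + \left(O^{2} - O\right) = -3 + O^{2} - O$)
$W{\left(D{\left(L \right)} \right)} - t = \left(-3 + \left(2 + \left(-6\right)^{2} + 12 \left(-6\right)\right)^{2} - \left(2 + \left(-6\right)^{2} + 12 \left(-6\right)\right)\right) - -8251 = \left(-3 + \left(2 + 36 - 72\right)^{2} - \left(2 + 36 - 72\right)\right) + 8251 = \left(-3 + \left(-34\right)^{2} - -34\right) + 8251 = \left(-3 + 1156 + 34\right) + 8251 = 1187 + 8251 = 9438$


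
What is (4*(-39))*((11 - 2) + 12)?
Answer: -3276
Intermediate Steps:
(4*(-39))*((11 - 2) + 12) = -156*(9 + 12) = -156*21 = -3276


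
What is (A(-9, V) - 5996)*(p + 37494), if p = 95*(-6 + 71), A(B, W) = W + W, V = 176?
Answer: -246467836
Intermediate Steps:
A(B, W) = 2*W
p = 6175 (p = 95*65 = 6175)
(A(-9, V) - 5996)*(p + 37494) = (2*176 - 5996)*(6175 + 37494) = (352 - 5996)*43669 = -5644*43669 = -246467836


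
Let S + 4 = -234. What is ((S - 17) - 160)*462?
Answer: -191730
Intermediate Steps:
S = -238 (S = -4 - 234 = -238)
((S - 17) - 160)*462 = ((-238 - 17) - 160)*462 = (-255 - 160)*462 = -415*462 = -191730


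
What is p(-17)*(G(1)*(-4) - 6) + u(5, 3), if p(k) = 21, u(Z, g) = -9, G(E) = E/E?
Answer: -219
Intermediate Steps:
G(E) = 1
p(-17)*(G(1)*(-4) - 6) + u(5, 3) = 21*(1*(-4) - 6) - 9 = 21*(-4 - 6) - 9 = 21*(-10) - 9 = -210 - 9 = -219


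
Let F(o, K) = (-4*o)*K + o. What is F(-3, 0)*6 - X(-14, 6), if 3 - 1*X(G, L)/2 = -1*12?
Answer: -48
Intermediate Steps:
X(G, L) = 30 (X(G, L) = 6 - (-2)*12 = 6 - 2*(-12) = 6 + 24 = 30)
F(o, K) = o - 4*K*o (F(o, K) = -4*K*o + o = o - 4*K*o)
F(-3, 0)*6 - X(-14, 6) = -3*(1 - 4*0)*6 - 1*30 = -3*(1 + 0)*6 - 30 = -3*1*6 - 30 = -3*6 - 30 = -18 - 30 = -48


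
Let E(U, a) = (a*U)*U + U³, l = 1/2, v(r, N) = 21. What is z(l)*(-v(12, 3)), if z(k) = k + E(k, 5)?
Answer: -315/8 ≈ -39.375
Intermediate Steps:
l = ½ ≈ 0.50000
E(U, a) = U³ + a*U² (E(U, a) = (U*a)*U + U³ = a*U² + U³ = U³ + a*U²)
z(k) = k + k²*(5 + k) (z(k) = k + k²*(k + 5) = k + k²*(5 + k))
z(l)*(-v(12, 3)) = ((1 + (5 + ½)/2)/2)*(-1*21) = ((1 + (½)*(11/2))/2)*(-21) = ((1 + 11/4)/2)*(-21) = ((½)*(15/4))*(-21) = (15/8)*(-21) = -315/8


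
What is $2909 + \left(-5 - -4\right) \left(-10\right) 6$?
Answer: $2969$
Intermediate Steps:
$2909 + \left(-5 - -4\right) \left(-10\right) 6 = 2909 + \left(-5 + 4\right) \left(-10\right) 6 = 2909 + \left(-1\right) \left(-10\right) 6 = 2909 + 10 \cdot 6 = 2909 + 60 = 2969$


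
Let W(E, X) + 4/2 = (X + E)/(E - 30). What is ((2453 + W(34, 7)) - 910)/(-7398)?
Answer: -6205/29592 ≈ -0.20969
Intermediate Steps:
W(E, X) = -2 + (E + X)/(-30 + E) (W(E, X) = -2 + (X + E)/(E - 30) = -2 + (E + X)/(-30 + E))
((2453 + W(34, 7)) - 910)/(-7398) = ((2453 + (60 + 7 - 1*34)/(-30 + 34)) - 910)/(-7398) = ((2453 + (60 + 7 - 34)/4) - 910)*(-1/7398) = ((2453 + (¼)*33) - 910)*(-1/7398) = ((2453 + 33/4) - 910)*(-1/7398) = (9845/4 - 910)*(-1/7398) = (6205/4)*(-1/7398) = -6205/29592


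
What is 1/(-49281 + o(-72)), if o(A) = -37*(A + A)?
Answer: -1/43953 ≈ -2.2752e-5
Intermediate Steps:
o(A) = -74*A
1/(-49281 + o(-72)) = 1/(-49281 - 74*(-72)) = 1/(-49281 + 5328) = 1/(-43953) = -1/43953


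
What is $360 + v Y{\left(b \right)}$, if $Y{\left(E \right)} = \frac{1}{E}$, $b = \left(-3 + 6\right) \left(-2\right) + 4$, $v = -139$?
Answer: $\frac{859}{2} \approx 429.5$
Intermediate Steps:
$b = -2$ ($b = 3 \left(-2\right) + 4 = -6 + 4 = -2$)
$360 + v Y{\left(b \right)} = 360 - \frac{139}{-2} = 360 - - \frac{139}{2} = 360 + \frac{139}{2} = \frac{859}{2}$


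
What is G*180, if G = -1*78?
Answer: -14040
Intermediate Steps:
G = -78
G*180 = -78*180 = -14040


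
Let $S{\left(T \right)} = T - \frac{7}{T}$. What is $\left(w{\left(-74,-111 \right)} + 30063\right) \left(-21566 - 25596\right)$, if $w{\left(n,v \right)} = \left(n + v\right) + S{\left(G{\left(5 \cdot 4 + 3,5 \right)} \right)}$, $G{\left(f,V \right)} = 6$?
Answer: $- \frac{4228002557}{3} \approx -1.4093 \cdot 10^{9}$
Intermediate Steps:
$w{\left(n,v \right)} = \frac{29}{6} + n + v$ ($w{\left(n,v \right)} = \left(n + v\right) + \left(6 - \frac{7}{6}\right) = \left(n + v\right) + \frac{29}{6} = \frac{29}{6} + n + v$)
$\left(w{\left(-74,-111 \right)} + 30063\right) \left(-21566 - 25596\right) = \left(\left(\frac{29}{6} - 74 - 111\right) + 30063\right) \left(-21566 - 25596\right) = \left(- \frac{1081}{6} + 30063\right) \left(-47162\right) = \frac{179297}{6} \left(-47162\right) = - \frac{4228002557}{3}$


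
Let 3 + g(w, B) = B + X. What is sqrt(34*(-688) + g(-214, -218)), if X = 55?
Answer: I*sqrt(23558) ≈ 153.49*I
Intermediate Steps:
g(w, B) = 52 + B (g(w, B) = -3 + (B + 55) = -3 + (55 + B) = 52 + B)
sqrt(34*(-688) + g(-214, -218)) = sqrt(34*(-688) + (52 - 218)) = sqrt(-23392 - 166) = sqrt(-23558) = I*sqrt(23558)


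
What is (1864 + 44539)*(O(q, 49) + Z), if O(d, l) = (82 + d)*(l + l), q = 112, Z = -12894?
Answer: 283893554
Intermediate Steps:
O(d, l) = 2*l*(82 + d) (O(d, l) = (82 + d)*(2*l) = 2*l*(82 + d))
(1864 + 44539)*(O(q, 49) + Z) = (1864 + 44539)*(2*49*(82 + 112) - 12894) = 46403*(2*49*194 - 12894) = 46403*(19012 - 12894) = 46403*6118 = 283893554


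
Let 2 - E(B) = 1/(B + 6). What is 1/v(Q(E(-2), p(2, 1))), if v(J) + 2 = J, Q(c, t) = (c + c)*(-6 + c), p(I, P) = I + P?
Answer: -8/135 ≈ -0.059259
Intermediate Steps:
E(B) = 2 - 1/(6 + B) (E(B) = 2 - 1/(B + 6) = 2 - 1/(6 + B))
Q(c, t) = 2*c*(-6 + c) (Q(c, t) = (2*c)*(-6 + c) = 2*c*(-6 + c))
v(J) = -2 + J
1/v(Q(E(-2), p(2, 1))) = 1/(-2 + 2*((11 + 2*(-2))/(6 - 2))*(-6 + (11 + 2*(-2))/(6 - 2))) = 1/(-2 + 2*((11 - 4)/4)*(-6 + (11 - 4)/4)) = 1/(-2 + 2*((¼)*7)*(-6 + (¼)*7)) = 1/(-2 + 2*(7/4)*(-6 + 7/4)) = 1/(-2 + 2*(7/4)*(-17/4)) = 1/(-2 - 119/8) = 1/(-135/8) = -8/135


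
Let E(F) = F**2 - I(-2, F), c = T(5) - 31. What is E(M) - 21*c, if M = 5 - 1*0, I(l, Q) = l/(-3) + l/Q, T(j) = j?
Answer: 8561/15 ≈ 570.73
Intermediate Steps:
I(l, Q) = -l/3 + l/Q (I(l, Q) = l*(-1/3) + l/Q = -l/3 + l/Q)
c = -26 (c = 5 - 31 = -26)
M = 5 (M = 5 + 0 = 5)
E(F) = -2/3 + F**2 + 2/F (E(F) = F**2 - (-1/3*(-2) - 2/F) = F**2 - (2/3 - 2/F) = F**2 + (-2/3 + 2/F) = -2/3 + F**2 + 2/F)
E(M) - 21*c = (-2/3 + 5**2 + 2/5) - 21*(-26) = (-2/3 + 25 + 2*(1/5)) + 546 = (-2/3 + 25 + 2/5) + 546 = 371/15 + 546 = 8561/15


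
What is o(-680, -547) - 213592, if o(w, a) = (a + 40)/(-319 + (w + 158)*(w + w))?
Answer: -151565097299/709601 ≈ -2.1359e+5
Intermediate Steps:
o(w, a) = (40 + a)/(-319 + 2*w*(158 + w)) (o(w, a) = (40 + a)/(-319 + (158 + w)*(2*w)) = (40 + a)/(-319 + 2*w*(158 + w)))
o(-680, -547) - 213592 = (40 - 547)/(-319 + 2*(-680)² + 316*(-680)) - 213592 = -507/(-319 + 2*462400 - 214880) - 213592 = -507/(-319 + 924800 - 214880) - 213592 = -507/709601 - 213592 = -151565097299/709601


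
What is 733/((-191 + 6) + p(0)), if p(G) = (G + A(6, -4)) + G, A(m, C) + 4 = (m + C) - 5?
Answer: -733/192 ≈ -3.8177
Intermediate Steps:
A(m, C) = -9 + C + m (A(m, C) = -4 + ((m + C) - 5) = -4 + ((C + m) - 5) = -4 + (-5 + C + m) = -9 + C + m)
p(G) = -7 + 2*G (p(G) = (G + (-9 - 4 + 6)) + G = (G - 7) + G = (-7 + G) + G = -7 + 2*G)
733/((-191 + 6) + p(0)) = 733/((-191 + 6) + (-7 + 2*0)) = 733/(-185 + (-7 + 0)) = 733/(-185 - 7) = 733/(-192) = 733*(-1/192) = -733/192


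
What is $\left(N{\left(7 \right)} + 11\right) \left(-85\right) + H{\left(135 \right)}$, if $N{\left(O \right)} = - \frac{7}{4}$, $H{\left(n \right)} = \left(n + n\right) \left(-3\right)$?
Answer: $- \frac{6385}{4} \approx -1596.3$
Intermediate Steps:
$H{\left(n \right)} = - 6 n$ ($H{\left(n \right)} = 2 n \left(-3\right) = - 6 n$)
$N{\left(O \right)} = - \frac{7}{4}$ ($N{\left(O \right)} = \left(-7\right) \frac{1}{4} = - \frac{7}{4}$)
$\left(N{\left(7 \right)} + 11\right) \left(-85\right) + H{\left(135 \right)} = \left(- \frac{7}{4} + 11\right) \left(-85\right) - 810 = \frac{37}{4} \left(-85\right) - 810 = - \frac{3145}{4} - 810 = - \frac{6385}{4}$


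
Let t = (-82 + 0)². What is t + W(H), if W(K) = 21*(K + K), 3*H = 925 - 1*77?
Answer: 18596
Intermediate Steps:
H = 848/3 (H = (925 - 1*77)/3 = (925 - 77)/3 = (⅓)*848 = 848/3 ≈ 282.67)
W(K) = 42*K (W(K) = 21*(2*K) = 42*K)
t = 6724 (t = (-82)² = 6724)
t + W(H) = 6724 + 42*(848/3) = 6724 + 11872 = 18596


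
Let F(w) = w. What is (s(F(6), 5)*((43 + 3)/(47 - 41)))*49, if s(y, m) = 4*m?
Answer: 22540/3 ≈ 7513.3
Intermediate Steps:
(s(F(6), 5)*((43 + 3)/(47 - 41)))*49 = ((4*5)*((43 + 3)/(47 - 41)))*49 = (20*(46/6))*49 = (20*(46*(⅙)))*49 = (20*(23/3))*49 = (460/3)*49 = 22540/3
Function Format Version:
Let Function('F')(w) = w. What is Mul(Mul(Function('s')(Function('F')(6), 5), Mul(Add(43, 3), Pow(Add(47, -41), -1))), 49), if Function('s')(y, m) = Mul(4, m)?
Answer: Rational(22540, 3) ≈ 7513.3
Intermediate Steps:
Mul(Mul(Function('s')(Function('F')(6), 5), Mul(Add(43, 3), Pow(Add(47, -41), -1))), 49) = Mul(Mul(Mul(4, 5), Mul(Add(43, 3), Pow(Add(47, -41), -1))), 49) = Mul(Mul(20, Mul(46, Pow(6, -1))), 49) = Mul(Mul(20, Mul(46, Rational(1, 6))), 49) = Mul(Mul(20, Rational(23, 3)), 49) = Mul(Rational(460, 3), 49) = Rational(22540, 3)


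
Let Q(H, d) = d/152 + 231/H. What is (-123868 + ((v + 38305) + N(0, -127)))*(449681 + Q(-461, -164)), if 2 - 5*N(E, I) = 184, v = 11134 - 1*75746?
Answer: -5916439559921503/87590 ≈ -6.7547e+10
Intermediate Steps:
v = -64612 (v = 11134 - 75746 = -64612)
N(E, I) = -182/5 (N(E, I) = ⅖ - ⅕*184 = ⅖ - 184/5 = -182/5)
Q(H, d) = 231/H + d/152 (Q(H, d) = d*(1/152) + 231/H = d/152 + 231/H = 231/H + d/152)
(-123868 + ((v + 38305) + N(0, -127)))*(449681 + Q(-461, -164)) = (-123868 + ((-64612 + 38305) - 182/5))*(449681 + (231/(-461) + (1/152)*(-164))) = (-123868 + (-26307 - 182/5))*(449681 + (231*(-1/461) - 41/38)) = (-123868 - 131717/5)*(449681 + (-231/461 - 41/38)) = -751057*(449681 - 27679/17518)/5 = -751057/5*7877484079/17518 = -5916439559921503/87590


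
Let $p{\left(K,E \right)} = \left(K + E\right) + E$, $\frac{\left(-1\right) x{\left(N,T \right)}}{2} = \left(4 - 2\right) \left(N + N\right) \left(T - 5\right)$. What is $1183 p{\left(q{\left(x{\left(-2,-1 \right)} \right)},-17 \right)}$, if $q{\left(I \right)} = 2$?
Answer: $-37856$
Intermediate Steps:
$x{\left(N,T \right)} = - 8 N \left(-5 + T\right)$ ($x{\left(N,T \right)} = - 2 \left(4 - 2\right) \left(N + N\right) \left(T - 5\right) = - 2 \cdot 2 \cdot 2 N \left(-5 + T\right) = - 2 \cdot 4 N \left(-5 + T\right) = - 8 N \left(-5 + T\right)$)
$p{\left(K,E \right)} = K + 2 E$ ($p{\left(K,E \right)} = \left(E + K\right) + E = K + 2 E$)
$1183 p{\left(q{\left(x{\left(-2,-1 \right)} \right)},-17 \right)} = 1183 \left(2 + 2 \left(-17\right)\right) = 1183 \left(2 - 34\right) = 1183 \left(-32\right) = -37856$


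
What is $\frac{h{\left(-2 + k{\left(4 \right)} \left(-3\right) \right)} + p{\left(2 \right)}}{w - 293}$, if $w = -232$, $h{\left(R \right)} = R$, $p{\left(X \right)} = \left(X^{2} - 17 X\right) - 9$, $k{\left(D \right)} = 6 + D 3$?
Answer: $\frac{19}{105} \approx 0.18095$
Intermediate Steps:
$k{\left(D \right)} = 6 + 3 D$
$p{\left(X \right)} = -9 + X^{2} - 17 X$
$\frac{h{\left(-2 + k{\left(4 \right)} \left(-3\right) \right)} + p{\left(2 \right)}}{w - 293} = \frac{\left(-2 + \left(6 + 3 \cdot 4\right) \left(-3\right)\right) - \left(43 - 4\right)}{-232 - 293} = \frac{\left(-2 + \left(6 + 12\right) \left(-3\right)\right) - 39}{-525} = \left(\left(-2 + 18 \left(-3\right)\right) - 39\right) \left(- \frac{1}{525}\right) = \left(\left(-2 - 54\right) - 39\right) \left(- \frac{1}{525}\right) = \left(-56 - 39\right) \left(- \frac{1}{525}\right) = \left(-95\right) \left(- \frac{1}{525}\right) = \frac{19}{105}$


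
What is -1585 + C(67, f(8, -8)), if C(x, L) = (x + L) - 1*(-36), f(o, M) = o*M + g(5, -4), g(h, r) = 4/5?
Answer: -7726/5 ≈ -1545.2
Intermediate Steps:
g(h, r) = ⅘ (g(h, r) = 4*(⅕) = ⅘)
f(o, M) = ⅘ + M*o (f(o, M) = o*M + ⅘ = M*o + ⅘ = ⅘ + M*o)
C(x, L) = 36 + L + x (C(x, L) = (L + x) + 36 = 36 + L + x)
-1585 + C(67, f(8, -8)) = -1585 + (36 + (⅘ - 8*8) + 67) = -1585 + (36 + (⅘ - 64) + 67) = -1585 + (36 - 316/5 + 67) = -1585 + 199/5 = -7726/5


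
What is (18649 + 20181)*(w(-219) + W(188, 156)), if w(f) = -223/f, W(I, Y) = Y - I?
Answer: -263461550/219 ≈ -1.2030e+6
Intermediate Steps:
(18649 + 20181)*(w(-219) + W(188, 156)) = (18649 + 20181)*(-223/(-219) + (156 - 1*188)) = 38830*(-223*(-1/219) + (156 - 188)) = 38830*(223/219 - 32) = 38830*(-6785/219) = -263461550/219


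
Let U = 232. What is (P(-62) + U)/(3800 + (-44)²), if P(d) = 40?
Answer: 34/717 ≈ 0.047420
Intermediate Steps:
(P(-62) + U)/(3800 + (-44)²) = (40 + 232)/(3800 + (-44)²) = 272/(3800 + 1936) = 272/5736 = 272*(1/5736) = 34/717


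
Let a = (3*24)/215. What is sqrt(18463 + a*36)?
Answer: sqrt(854009455)/215 ≈ 135.92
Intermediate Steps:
a = 72/215 (a = 72*(1/215) = 72/215 ≈ 0.33488)
sqrt(18463 + a*36) = sqrt(18463 + (72/215)*36) = sqrt(18463 + 2592/215) = sqrt(3972137/215) = sqrt(854009455)/215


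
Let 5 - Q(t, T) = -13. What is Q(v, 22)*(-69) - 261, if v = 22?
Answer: -1503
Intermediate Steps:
Q(t, T) = 18 (Q(t, T) = 5 - 1*(-13) = 5 + 13 = 18)
Q(v, 22)*(-69) - 261 = 18*(-69) - 261 = -1242 - 261 = -1503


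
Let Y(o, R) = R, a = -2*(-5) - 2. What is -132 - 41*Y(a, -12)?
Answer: 360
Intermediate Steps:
a = 8 (a = 10 - 2 = 8)
-132 - 41*Y(a, -12) = -132 - 41*(-12) = -132 + 492 = 360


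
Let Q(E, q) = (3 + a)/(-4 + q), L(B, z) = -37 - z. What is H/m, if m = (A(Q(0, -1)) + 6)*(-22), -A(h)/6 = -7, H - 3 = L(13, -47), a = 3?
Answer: -13/1056 ≈ -0.012311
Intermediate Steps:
H = 13 (H = 3 + (-37 - 1*(-47)) = 3 + (-37 + 47) = 3 + 10 = 13)
Q(E, q) = 6/(-4 + q) (Q(E, q) = (3 + 3)/(-4 + q) = 6/(-4 + q))
A(h) = 42 (A(h) = -6*(-7) = 42)
m = -1056 (m = (42 + 6)*(-22) = 48*(-22) = -1056)
H/m = 13/(-1056) = 13*(-1/1056) = -13/1056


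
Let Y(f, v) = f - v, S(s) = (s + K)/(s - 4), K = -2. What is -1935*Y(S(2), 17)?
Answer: 32895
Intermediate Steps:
S(s) = (-2 + s)/(-4 + s) (S(s) = (s - 2)/(s - 4) = (-2 + s)/(-4 + s))
-1935*Y(S(2), 17) = -1935*((-2 + 2)/(-4 + 2) - 1*17) = -1935*(0/(-2) - 17) = -1935*(-½*0 - 17) = -1935*(0 - 17) = -1935*(-17) = 32895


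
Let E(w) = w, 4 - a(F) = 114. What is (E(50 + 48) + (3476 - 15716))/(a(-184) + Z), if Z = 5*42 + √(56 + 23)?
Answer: -1214200/9921 + 12142*√79/9921 ≈ -111.51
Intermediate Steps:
a(F) = -110 (a(F) = 4 - 1*114 = 4 - 114 = -110)
Z = 210 + √79 ≈ 218.89
(E(50 + 48) + (3476 - 15716))/(a(-184) + Z) = ((50 + 48) + (3476 - 15716))/(-110 + (210 + √79)) = (98 - 12240)/(100 + √79) = -12142/(100 + √79)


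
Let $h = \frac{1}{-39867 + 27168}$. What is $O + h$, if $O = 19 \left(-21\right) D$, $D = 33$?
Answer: $- \frac{167207734}{12699} \approx -13167.0$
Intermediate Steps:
$h = - \frac{1}{12699}$ ($h = \frac{1}{-12699} = - \frac{1}{12699} \approx -7.8746 \cdot 10^{-5}$)
$O = -13167$ ($O = 19 \left(-21\right) 33 = \left(-399\right) 33 = -13167$)
$O + h = -13167 - \frac{1}{12699} = - \frac{167207734}{12699}$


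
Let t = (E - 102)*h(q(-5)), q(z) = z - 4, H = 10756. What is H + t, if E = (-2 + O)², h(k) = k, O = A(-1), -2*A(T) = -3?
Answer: 46687/4 ≈ 11672.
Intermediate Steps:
A(T) = 3/2 (A(T) = -½*(-3) = 3/2)
q(z) = -4 + z
O = 3/2 ≈ 1.5000
E = ¼ (E = (-2 + 3/2)² = (-½)² = ¼ ≈ 0.25000)
t = 3663/4 (t = (¼ - 102)*(-4 - 5) = -407/4*(-9) = 3663/4 ≈ 915.75)
H + t = 10756 + 3663/4 = 46687/4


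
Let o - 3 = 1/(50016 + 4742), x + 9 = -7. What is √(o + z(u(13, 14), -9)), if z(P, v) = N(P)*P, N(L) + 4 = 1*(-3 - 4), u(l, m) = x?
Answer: √536720557714/54758 ≈ 13.379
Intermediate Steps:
x = -16 (x = -9 - 7 = -16)
u(l, m) = -16
o = 164275/54758 (o = 3 + 1/(50016 + 4742) = 3 + 1/54758 = 164275/54758 ≈ 3.0000)
N(L) = -11 (N(L) = -4 + 1*(-3 - 4) = -4 + 1*(-7) = -4 - 7 = -11)
z(P, v) = -11*P
√(o + z(u(13, 14), -9)) = √(164275/54758 - 11*(-16)) = √(164275/54758 + 176) = √(9801683/54758) = √536720557714/54758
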